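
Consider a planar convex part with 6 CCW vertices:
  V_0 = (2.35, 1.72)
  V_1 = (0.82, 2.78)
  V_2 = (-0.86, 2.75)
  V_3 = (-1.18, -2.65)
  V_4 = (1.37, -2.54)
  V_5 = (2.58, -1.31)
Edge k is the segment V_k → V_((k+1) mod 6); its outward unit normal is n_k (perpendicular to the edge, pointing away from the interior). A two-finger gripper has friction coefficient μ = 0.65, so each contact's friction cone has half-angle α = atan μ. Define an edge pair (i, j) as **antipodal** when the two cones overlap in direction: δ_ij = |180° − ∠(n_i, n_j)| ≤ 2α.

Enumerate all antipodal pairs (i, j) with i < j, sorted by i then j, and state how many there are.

count = 6; pairs: (0,2), (0,3), (1,3), (1,4), (2,4), (2,5)

α = atan 0.65 = 33.02°;  2α = 66.05°
n_0 = (+0.5695, +0.8220)
n_1 = (-0.0179, +0.9998)
n_2 = (-0.9982, +0.0592)
n_3 = (+0.0431, -0.9991)
n_4 = (+0.7129, -0.7013)
n_5 = (+0.9971, +0.0757)
  (0,1): δ = 144.26°  ·
  (0,2): δ = 58.68°  ✓
  (0,3): δ = 37.18°  ✓
  (0,4): δ = 80.18°  ·
  (0,5): δ = 129.06°  ·
  (1,2): δ = 94.41°  ·
  (1,3): δ = 1.45°  ✓
  (1,4): δ = 44.45°  ✓
  (1,5): δ = 93.32°  ·
  (2,3): δ = 84.14°  ·
  (2,4): δ = 41.14°  ✓
  (2,5): δ = 7.73°  ✓
  (3,4): δ = 137.00°  ·
  (3,5): δ = 88.13°  ·
  (4,5): δ = 131.13°  ·
antipodal pairs: 6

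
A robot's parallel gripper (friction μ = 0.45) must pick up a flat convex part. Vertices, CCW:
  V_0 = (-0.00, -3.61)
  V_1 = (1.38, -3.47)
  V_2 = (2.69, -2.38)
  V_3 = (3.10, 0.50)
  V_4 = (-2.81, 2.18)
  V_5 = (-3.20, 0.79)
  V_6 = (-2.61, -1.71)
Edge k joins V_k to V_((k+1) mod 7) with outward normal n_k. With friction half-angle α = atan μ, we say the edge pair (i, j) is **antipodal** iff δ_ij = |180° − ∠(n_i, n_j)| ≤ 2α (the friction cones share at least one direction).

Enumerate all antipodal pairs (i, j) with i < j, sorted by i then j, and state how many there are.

α = atan 0.45 = 24.23°;  2α = 48.46°
n_0 = (+0.1009, -0.9949)
n_1 = (+0.6396, -0.7687)
n_2 = (+0.9900, -0.1409)
n_3 = (+0.2734, +0.9619)
n_4 = (-0.9628, +0.2701)
n_5 = (-0.9733, -0.2297)
n_6 = (-0.5885, -0.8085)
  (0,1): δ = 146.03°  ·
  (0,2): δ = 103.90°  ·
  (0,3): δ = 21.66°  ✓
  (0,4): δ = 68.53°  ·
  (0,5): δ = 97.49°  ·
  (0,6): δ = 138.15°  ·
  (1,2): δ = 137.86°  ·
  (1,3): δ = 55.63°  ·
  (1,4): δ = 34.56°  ✓
  (1,5): δ = 63.52°  ·
  (1,6): δ = 104.18°  ·
  (2,3): δ = 97.77°  ·
  (2,4): δ = 7.57°  ✓
  (2,5): δ = 21.38°  ✓
  (2,6): δ = 62.05°  ·
  (3,4): δ = 89.80°  ·
  (3,5): δ = 60.85°  ·
  (3,6): δ = 20.18°  ✓
  (4,5): δ = 151.05°  ·
  (4,6): δ = 110.38°  ·
  (5,6): δ = 139.33°  ·
antipodal pairs: 5

count = 5; pairs: (0,3), (1,4), (2,4), (2,5), (3,6)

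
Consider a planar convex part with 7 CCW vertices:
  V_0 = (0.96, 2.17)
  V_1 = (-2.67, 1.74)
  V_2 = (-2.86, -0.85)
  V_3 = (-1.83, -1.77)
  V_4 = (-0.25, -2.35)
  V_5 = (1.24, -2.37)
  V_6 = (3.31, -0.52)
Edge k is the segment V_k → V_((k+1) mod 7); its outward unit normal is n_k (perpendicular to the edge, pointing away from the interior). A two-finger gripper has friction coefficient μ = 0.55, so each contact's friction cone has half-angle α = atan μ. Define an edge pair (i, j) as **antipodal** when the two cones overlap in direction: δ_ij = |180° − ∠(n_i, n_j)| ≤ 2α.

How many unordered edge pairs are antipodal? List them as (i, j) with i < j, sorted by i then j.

α = atan 0.55 = 28.81°;  2α = 57.62°
n_0 = (-0.1176, +0.9931)
n_1 = (-0.9973, +0.0732)
n_2 = (-0.6662, -0.7458)
n_3 = (-0.3446, -0.9387)
n_4 = (-0.0134, -0.9999)
n_5 = (+0.6664, -0.7456)
n_6 = (+0.7531, +0.6579)
  (0,1): δ = 100.95°  ·
  (0,2): δ = 48.53°  ✓
  (0,3): δ = 26.91°  ✓
  (0,4): δ = 7.52°  ✓
  (0,5): δ = 35.03°  ✓
  (0,6): δ = 124.39°  ·
  (1,2): δ = 127.58°  ·
  (1,3): δ = 105.96°  ·
  (1,4): δ = 86.57°  ·
  (1,5): δ = 44.02°  ✓
  (1,6): δ = 45.34°  ✓
  (2,3): δ = 158.39°  ·
  (2,4): δ = 139.00°  ·
  (2,5): δ = 96.44°  ·
  (2,6): δ = 7.09°  ✓
  (3,4): δ = 160.61°  ·
  (3,5): δ = 118.05°  ·
  (3,6): δ = 28.70°  ✓
  (4,5): δ = 137.44°  ·
  (4,6): δ = 48.09°  ✓
  (5,6): δ = 90.65°  ·
antipodal pairs: 9

count = 9; pairs: (0,2), (0,3), (0,4), (0,5), (1,5), (1,6), (2,6), (3,6), (4,6)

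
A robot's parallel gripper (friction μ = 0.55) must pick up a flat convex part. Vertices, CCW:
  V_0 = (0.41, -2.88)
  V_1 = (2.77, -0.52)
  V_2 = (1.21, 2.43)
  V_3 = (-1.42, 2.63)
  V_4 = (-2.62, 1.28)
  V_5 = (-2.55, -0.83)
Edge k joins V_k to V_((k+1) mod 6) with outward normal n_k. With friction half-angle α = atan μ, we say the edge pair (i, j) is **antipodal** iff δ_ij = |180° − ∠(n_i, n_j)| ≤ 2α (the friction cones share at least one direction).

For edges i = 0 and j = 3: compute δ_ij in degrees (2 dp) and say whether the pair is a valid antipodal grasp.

α = atan 0.55 = 28.81°;  2α = 57.62°
edge 0: e_0 = (+2.36, +2.36);  n_0 = (+0.7071, -0.7071)
edge 3: e_3 = (-1.20, -1.35);  n_3 = (-0.7474, +0.6644)
∠(n_0, n_3) = 176.63°
δ = |180° − 176.63°| = 3.37°
3.37° ≤ 2α = 57.62°  →  valid

δ = 3.37°, valid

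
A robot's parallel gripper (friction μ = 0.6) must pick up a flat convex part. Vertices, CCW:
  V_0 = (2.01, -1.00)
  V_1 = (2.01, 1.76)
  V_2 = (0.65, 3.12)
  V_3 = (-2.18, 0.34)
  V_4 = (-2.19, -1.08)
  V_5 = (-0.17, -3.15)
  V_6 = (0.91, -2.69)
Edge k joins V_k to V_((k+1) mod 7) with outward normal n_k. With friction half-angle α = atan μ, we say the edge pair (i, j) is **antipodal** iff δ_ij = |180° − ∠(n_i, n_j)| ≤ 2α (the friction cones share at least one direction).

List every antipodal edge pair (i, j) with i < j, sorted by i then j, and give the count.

count = 8; pairs: (0,2), (0,3), (0,4), (1,3), (1,4), (2,5), (2,6), (3,6)

α = atan 0.6 = 30.96°;  2α = 61.93°
n_0 = (+1.0000, -0.0000)
n_1 = (+0.7071, +0.7071)
n_2 = (-0.7008, +0.7134)
n_3 = (-1.0000, +0.0070)
n_4 = (-0.7157, -0.6984)
n_5 = (+0.3919, -0.9200)
n_6 = (+0.8381, -0.5455)
  (0,1): δ = 135.00°  ·
  (0,2): δ = 45.51°  ✓
  (0,3): δ = 0.40°  ✓
  (0,4): δ = 44.30°  ✓
  (0,5): δ = 113.07°  ·
  (0,6): δ = 146.94°  ·
  (1,2): δ = 90.51°  ·
  (1,3): δ = 45.40°  ✓
  (1,4): δ = 0.70°  ✓
  (1,5): δ = 68.07°  ·
  (1,6): δ = 101.94°  ·
  (2,3): δ = 134.89°  ·
  (2,4): δ = 90.19°  ·
  (2,5): δ = 21.42°  ✓
  (2,6): δ = 12.45°  ✓
  (3,4): δ = 135.30°  ·
  (3,5): δ = 66.53°  ·
  (3,6): δ = 32.66°  ✓
  (4,5): δ = 111.23°  ·
  (4,6): δ = 77.36°  ·
  (5,6): δ = 146.13°  ·
antipodal pairs: 8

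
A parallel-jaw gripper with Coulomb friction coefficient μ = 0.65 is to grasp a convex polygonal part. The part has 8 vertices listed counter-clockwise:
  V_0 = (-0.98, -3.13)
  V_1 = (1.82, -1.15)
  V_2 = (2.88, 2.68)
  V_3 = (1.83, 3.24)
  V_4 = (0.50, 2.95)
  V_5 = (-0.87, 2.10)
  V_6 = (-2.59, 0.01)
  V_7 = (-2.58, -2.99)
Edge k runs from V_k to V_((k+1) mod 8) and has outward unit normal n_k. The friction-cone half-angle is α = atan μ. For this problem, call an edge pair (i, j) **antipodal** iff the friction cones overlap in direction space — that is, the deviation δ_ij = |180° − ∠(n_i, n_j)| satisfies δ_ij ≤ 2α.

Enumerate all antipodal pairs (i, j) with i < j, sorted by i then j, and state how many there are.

α = atan 0.65 = 33.02°;  2α = 66.05°
n_0 = (+0.5774, -0.8165)
n_1 = (+0.9638, -0.2667)
n_2 = (+0.4706, +0.8824)
n_3 = (-0.2130, +0.9770)
n_4 = (-0.5272, +0.8497)
n_5 = (-0.7721, +0.6354)
n_6 = (-1.0000, -0.0033)
n_7 = (-0.0872, -0.9962)
  (0,1): δ = 140.74°  ·
  (0,2): δ = 63.34°  ✓
  (0,3): δ = 22.97°  ✓
  (0,4): δ = 3.45°  ✓
  (0,5): δ = 15.28°  ✓
  (0,6): δ = 54.93°  ✓
  (0,7): δ = 139.73°  ·
  (1,2): δ = 102.60°  ·
  (1,3): δ = 62.23°  ✓
  (1,4): δ = 42.71°  ✓
  (1,5): δ = 23.98°  ✓
  (1,6): δ = 15.66°  ✓
  (1,7): δ = 100.47°  ·
  (2,3): δ = 139.63°  ·
  (2,4): δ = 120.11°  ·
  (2,5): δ = 101.38°  ·
  (2,6): δ = 61.74°  ✓
  (2,7): δ = 23.07°  ✓
  (3,4): δ = 160.48°  ·
  (3,5): δ = 141.75°  ·
  (3,6): δ = 102.11°  ·
  (3,7): δ = 17.30°  ✓
  (4,5): δ = 161.27°  ·
  (4,6): δ = 121.63°  ·
  (4,7): δ = 36.82°  ✓
  (5,6): δ = 140.36°  ·
  (5,7): δ = 55.55°  ✓
  (6,7): δ = 95.19°  ·
antipodal pairs: 14

count = 14; pairs: (0,2), (0,3), (0,4), (0,5), (0,6), (1,3), (1,4), (1,5), (1,6), (2,6), (2,7), (3,7), (4,7), (5,7)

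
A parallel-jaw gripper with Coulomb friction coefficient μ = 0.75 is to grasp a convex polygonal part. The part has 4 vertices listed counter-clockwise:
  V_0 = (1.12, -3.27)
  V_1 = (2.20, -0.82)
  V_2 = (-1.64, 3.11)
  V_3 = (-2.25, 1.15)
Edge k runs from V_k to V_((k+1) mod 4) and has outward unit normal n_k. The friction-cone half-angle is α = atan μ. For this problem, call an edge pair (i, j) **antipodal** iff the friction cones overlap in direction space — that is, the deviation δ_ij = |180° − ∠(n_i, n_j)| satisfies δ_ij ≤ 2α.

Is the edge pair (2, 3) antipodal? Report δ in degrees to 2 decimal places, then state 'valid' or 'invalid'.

α = atan 0.75 = 36.87°;  2α = 73.74°
edge 2: e_2 = (-0.61, -1.96);  n_2 = (-0.9548, +0.2972)
edge 3: e_3 = (+3.37, -4.42);  n_3 = (-0.7952, -0.6063)
∠(n_2, n_3) = 54.61°
δ = |180° − 54.61°| = 125.39°
125.39° > 2α = 73.74°  →  invalid

δ = 125.39°, invalid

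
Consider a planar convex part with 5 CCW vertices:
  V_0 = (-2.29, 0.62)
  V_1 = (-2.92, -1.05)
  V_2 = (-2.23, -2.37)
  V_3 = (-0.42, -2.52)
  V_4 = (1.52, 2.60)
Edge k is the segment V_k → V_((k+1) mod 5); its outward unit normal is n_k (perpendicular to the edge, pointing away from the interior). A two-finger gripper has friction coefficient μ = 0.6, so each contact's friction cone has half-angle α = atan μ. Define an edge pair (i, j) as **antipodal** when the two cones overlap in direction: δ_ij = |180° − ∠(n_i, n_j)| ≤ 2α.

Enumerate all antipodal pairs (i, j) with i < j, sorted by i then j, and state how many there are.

count = 4; pairs: (0,3), (1,3), (2,4), (3,4)

α = atan 0.6 = 30.96°;  2α = 61.93°
n_0 = (-0.9356, +0.3530)
n_1 = (-0.8862, -0.4633)
n_2 = (-0.0826, -0.9966)
n_3 = (+0.9351, -0.3543)
n_4 = (-0.4611, +0.8873)
  (0,1): δ = 131.73°  ·
  (0,2): δ = 74.07°  ·
  (0,3): δ = 0.08°  ✓
  (0,4): δ = 138.13°  ·
  (1,2): δ = 122.33°  ·
  (1,3): δ = 48.35°  ✓
  (1,4): δ = 89.86°  ·
  (2,3): δ = 106.01°  ·
  (2,4): δ = 32.20°  ✓
  (3,4): δ = 41.79°  ✓
antipodal pairs: 4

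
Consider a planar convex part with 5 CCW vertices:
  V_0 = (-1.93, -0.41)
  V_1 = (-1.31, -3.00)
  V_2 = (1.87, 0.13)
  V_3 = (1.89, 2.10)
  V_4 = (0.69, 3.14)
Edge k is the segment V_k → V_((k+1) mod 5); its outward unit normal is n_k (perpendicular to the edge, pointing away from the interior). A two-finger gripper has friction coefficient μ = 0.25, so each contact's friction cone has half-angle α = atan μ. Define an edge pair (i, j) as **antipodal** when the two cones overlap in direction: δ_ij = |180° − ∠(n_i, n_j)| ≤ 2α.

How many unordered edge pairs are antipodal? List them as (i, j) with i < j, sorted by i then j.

count = 2; pairs: (0,2), (1,4)

α = atan 0.25 = 14.04°;  2α = 28.07°
n_0 = (-0.9725, -0.2328)
n_1 = (+0.7015, -0.7127)
n_2 = (+0.9999, -0.0102)
n_3 = (+0.6549, +0.7557)
n_4 = (-0.8046, +0.5938)
  (0,1): δ = 58.92°  ·
  (0,2): δ = 14.04°  ✓
  (0,3): δ = 35.62°  ·
  (0,4): δ = 130.11°  ·
  (1,2): δ = 135.13°  ·
  (1,3): δ = 85.46°  ·
  (1,4): δ = 9.03°  ✓
  (2,3): δ = 130.33°  ·
  (2,4): δ = 35.85°  ·
  (3,4): δ = 85.51°  ·
antipodal pairs: 2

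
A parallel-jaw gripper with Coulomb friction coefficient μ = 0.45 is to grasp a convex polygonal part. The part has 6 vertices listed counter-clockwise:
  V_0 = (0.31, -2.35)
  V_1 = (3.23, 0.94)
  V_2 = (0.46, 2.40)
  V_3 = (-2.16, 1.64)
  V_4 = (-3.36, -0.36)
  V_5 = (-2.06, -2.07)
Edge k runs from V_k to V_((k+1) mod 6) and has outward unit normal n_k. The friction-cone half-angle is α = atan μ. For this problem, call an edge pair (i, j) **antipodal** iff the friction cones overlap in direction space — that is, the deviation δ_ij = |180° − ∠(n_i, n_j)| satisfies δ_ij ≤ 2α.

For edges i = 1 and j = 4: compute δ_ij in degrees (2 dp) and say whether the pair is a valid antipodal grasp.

α = atan 0.45 = 24.23°;  2α = 48.46°
edge 1: e_1 = (-2.77, +1.46);  n_1 = (+0.4663, +0.8846)
edge 4: e_4 = (+1.30, -1.71);  n_4 = (-0.7961, -0.6052)
∠(n_1, n_4) = 155.04°
δ = |180° − 155.04°| = 24.96°
24.96° ≤ 2α = 48.46°  →  valid

δ = 24.96°, valid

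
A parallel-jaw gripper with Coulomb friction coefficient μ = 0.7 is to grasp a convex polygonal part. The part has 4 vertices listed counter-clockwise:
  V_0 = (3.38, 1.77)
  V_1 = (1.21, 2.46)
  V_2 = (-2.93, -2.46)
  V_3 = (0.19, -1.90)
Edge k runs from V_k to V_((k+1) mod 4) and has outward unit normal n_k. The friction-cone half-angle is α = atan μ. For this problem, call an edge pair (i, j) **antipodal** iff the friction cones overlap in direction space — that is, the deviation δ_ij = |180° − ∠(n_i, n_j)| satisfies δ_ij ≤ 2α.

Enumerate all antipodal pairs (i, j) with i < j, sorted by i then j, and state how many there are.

count = 4; pairs: (0,2), (0,3), (1,2), (1,3)

α = atan 0.7 = 34.99°;  2α = 69.98°
n_0 = (+0.3030, +0.9530)
n_1 = (-0.7652, +0.6438)
n_2 = (+0.1767, -0.9843)
n_3 = (+0.7547, -0.6560)
  (0,1): δ = 112.44°  ·
  (0,2): δ = 27.81°  ✓
  (0,3): δ = 66.64°  ✓
  (1,2): δ = 39.75°  ✓
  (1,3): δ = 0.92°  ✓
  (2,3): δ = 141.17°  ·
antipodal pairs: 4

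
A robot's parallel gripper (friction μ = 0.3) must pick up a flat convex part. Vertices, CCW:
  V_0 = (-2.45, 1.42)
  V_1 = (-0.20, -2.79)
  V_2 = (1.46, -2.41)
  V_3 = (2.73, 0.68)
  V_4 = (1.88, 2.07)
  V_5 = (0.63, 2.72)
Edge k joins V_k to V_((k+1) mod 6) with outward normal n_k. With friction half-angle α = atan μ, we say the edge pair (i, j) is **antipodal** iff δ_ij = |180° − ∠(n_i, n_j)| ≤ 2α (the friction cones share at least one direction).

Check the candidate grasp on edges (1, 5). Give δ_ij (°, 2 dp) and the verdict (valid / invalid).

α = atan 0.3 = 16.70°;  2α = 33.40°
edge 1: e_1 = (+1.66, +0.38);  n_1 = (+0.2231, -0.9748)
edge 5: e_5 = (-3.08, -1.30);  n_5 = (-0.3889, +0.9213)
∠(n_1, n_5) = 170.01°
δ = |180° − 170.01°| = 9.99°
9.99° ≤ 2α = 33.40°  →  valid

δ = 9.99°, valid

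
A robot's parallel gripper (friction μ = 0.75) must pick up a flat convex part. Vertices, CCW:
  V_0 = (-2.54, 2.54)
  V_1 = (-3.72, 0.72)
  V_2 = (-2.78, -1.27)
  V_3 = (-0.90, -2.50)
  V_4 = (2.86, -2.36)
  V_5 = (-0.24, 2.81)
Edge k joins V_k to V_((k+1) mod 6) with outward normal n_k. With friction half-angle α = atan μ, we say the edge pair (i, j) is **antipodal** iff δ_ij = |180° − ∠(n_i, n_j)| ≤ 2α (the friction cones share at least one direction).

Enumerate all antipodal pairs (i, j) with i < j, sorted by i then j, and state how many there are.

count = 8; pairs: (0,3), (0,4), (1,4), (1,5), (2,4), (2,5), (3,4), (3,5)

α = atan 0.75 = 36.87°;  2α = 73.74°
n_0 = (-0.8391, +0.5440)
n_1 = (-0.9042, -0.4271)
n_2 = (-0.5475, -0.8368)
n_3 = (+0.0372, -0.9993)
n_4 = (+0.8576, +0.5143)
n_5 = (-0.1166, +0.9932)
  (0,1): δ = 121.76°  ·
  (0,2): δ = 90.24°  ·
  (0,3): δ = 54.91°  ✓
  (0,4): δ = 63.90°  ✓
  (0,5): δ = 129.65°  ·
  (1,2): δ = 148.48°  ·
  (1,3): δ = 113.15°  ·
  (1,4): δ = 5.66°  ✓
  (1,5): δ = 71.41°  ✓
  (2,3): δ = 144.67°  ·
  (2,4): δ = 25.86°  ✓
  (2,5): δ = 39.89°  ✓
  (3,4): δ = 61.18°  ✓
  (3,5): δ = 4.56°  ✓
  (4,5): δ = 114.25°  ·
antipodal pairs: 8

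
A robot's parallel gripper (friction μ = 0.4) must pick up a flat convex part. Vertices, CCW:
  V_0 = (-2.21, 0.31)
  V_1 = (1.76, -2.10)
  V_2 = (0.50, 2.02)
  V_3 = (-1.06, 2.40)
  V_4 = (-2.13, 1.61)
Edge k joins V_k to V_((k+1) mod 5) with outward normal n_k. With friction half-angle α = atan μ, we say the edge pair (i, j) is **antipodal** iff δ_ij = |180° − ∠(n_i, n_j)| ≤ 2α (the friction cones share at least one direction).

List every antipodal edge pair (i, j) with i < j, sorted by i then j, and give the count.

α = atan 0.4 = 21.80°;  2α = 43.60°
n_0 = (-0.5189, -0.8548)
n_1 = (+0.9563, +0.2925)
n_2 = (+0.2367, +0.9716)
n_3 = (-0.5940, +0.8045)
n_4 = (-0.9981, +0.0614)
  (0,1): δ = 41.74°  ✓
  (0,2): δ = 17.57°  ✓
  (0,3): δ = 67.70°  ·
  (0,4): δ = 117.74°  ·
  (1,2): δ = 120.70°  ·
  (1,3): δ = 70.57°  ·
  (1,4): δ = 20.53°  ✓
  (2,3): δ = 129.87°  ·
  (2,4): δ = 79.83°  ·
  (3,4): δ = 129.96°  ·
antipodal pairs: 3

count = 3; pairs: (0,1), (0,2), (1,4)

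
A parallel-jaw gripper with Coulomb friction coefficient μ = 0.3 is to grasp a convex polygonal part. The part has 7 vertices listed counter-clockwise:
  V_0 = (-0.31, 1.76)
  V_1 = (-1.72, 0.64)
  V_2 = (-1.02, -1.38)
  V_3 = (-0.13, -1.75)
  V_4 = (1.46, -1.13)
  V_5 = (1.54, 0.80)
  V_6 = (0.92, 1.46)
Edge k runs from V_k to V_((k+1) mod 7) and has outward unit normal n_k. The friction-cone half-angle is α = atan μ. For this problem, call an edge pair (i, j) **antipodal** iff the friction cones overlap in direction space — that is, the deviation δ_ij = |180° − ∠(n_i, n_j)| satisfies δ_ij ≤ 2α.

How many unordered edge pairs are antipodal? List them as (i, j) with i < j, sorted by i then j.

α = atan 0.3 = 16.70°;  2α = 33.40°
n_0 = (-0.6220, +0.7830)
n_1 = (-0.9449, -0.3274)
n_2 = (-0.3839, -0.9234)
n_3 = (+0.3633, -0.9317)
n_4 = (+0.9991, -0.0414)
n_5 = (+0.7288, +0.6847)
n_6 = (+0.2370, +0.9715)
  (0,1): δ = 109.35°  ·
  (0,2): δ = 61.04°  ·
  (0,3): δ = 17.16°  ✓
  (0,4): δ = 49.17°  ·
  (0,5): δ = 94.75°  ·
  (0,6): δ = 127.83°  ·
  (1,2): δ = 131.69°  ·
  (1,3): δ = 87.81°  ·
  (1,4): δ = 21.49°  ✓
  (1,5): δ = 24.10°  ✓
  (1,6): δ = 57.18°  ·
  (2,3): δ = 136.12°  ·
  (2,4): δ = 69.80°  ·
  (2,5): δ = 24.22°  ✓
  (2,6): δ = 8.87°  ✓
  (3,4): δ = 113.68°  ·
  (3,5): δ = 68.09°  ·
  (3,6): δ = 35.01°  ·
  (4,5): δ = 134.42°  ·
  (4,6): δ = 101.33°  ·
  (5,6): δ = 146.92°  ·
antipodal pairs: 5

count = 5; pairs: (0,3), (1,4), (1,5), (2,5), (2,6)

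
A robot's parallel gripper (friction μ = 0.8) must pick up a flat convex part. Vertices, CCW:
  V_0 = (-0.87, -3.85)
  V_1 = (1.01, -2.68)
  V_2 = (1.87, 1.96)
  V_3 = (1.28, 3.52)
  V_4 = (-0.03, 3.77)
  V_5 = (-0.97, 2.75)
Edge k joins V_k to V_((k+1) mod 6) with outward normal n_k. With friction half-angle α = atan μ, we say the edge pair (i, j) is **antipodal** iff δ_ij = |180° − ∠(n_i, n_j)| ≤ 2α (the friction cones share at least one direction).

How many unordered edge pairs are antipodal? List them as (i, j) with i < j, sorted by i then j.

α = atan 0.8 = 38.66°;  2α = 77.32°
n_0 = (+0.5284, -0.8490)
n_1 = (+0.9833, -0.1822)
n_2 = (+0.9353, +0.3538)
n_3 = (+0.1875, +0.9823)
n_4 = (-0.7354, +0.6777)
n_5 = (-0.9999, -0.0151)
  (0,1): δ = 132.40°  ·
  (0,2): δ = 101.18°  ·
  (0,3): δ = 42.70°  ✓
  (0,4): δ = 15.44°  ✓
  (0,5): δ = 58.97°  ✓
  (1,2): δ = 148.78°  ·
  (1,3): δ = 90.30°  ·
  (1,4): δ = 32.16°  ✓
  (1,5): δ = 11.37°  ✓
  (2,3): δ = 121.52°  ·
  (2,4): δ = 63.38°  ✓
  (2,5): δ = 19.85°  ✓
  (3,4): δ = 121.86°  ·
  (3,5): δ = 78.33°  ·
  (4,5): δ = 136.47°  ·
antipodal pairs: 7

count = 7; pairs: (0,3), (0,4), (0,5), (1,4), (1,5), (2,4), (2,5)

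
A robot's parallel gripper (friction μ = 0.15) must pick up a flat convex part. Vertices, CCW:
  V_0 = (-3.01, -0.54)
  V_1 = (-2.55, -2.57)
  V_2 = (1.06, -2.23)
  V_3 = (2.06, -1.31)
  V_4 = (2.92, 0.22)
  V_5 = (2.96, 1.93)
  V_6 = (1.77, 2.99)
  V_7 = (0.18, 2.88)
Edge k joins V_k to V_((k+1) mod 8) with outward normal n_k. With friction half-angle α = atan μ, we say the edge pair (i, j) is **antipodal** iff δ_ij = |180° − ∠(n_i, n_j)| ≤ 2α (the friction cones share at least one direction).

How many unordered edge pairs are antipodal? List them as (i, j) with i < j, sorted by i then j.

count = 4; pairs: (0,4), (1,6), (2,7), (3,7)

α = atan 0.15 = 8.53°;  2α = 17.06°
n_0 = (-0.9753, -0.2210)
n_1 = (+0.0938, -0.9956)
n_2 = (+0.6771, -0.7359)
n_3 = (+0.8717, -0.4900)
n_4 = (+0.9997, -0.0234)
n_5 = (+0.6651, +0.7467)
n_6 = (-0.0690, +0.9976)
n_7 = (-0.7313, +0.6821)
  (0,1): δ = 97.39°  ·
  (0,2): δ = 60.15°  ·
  (0,3): δ = 42.11°  ·
  (0,4): δ = 14.11°  ✓
  (0,5): δ = 35.54°  ·
  (0,6): δ = 81.19°  ·
  (0,7): δ = 124.23°  ·
  (1,2): δ = 142.77°  ·
  (1,3): δ = 124.72°  ·
  (1,4): δ = 96.72°  ·
  (1,5): δ = 47.07°  ·
  (1,6): δ = 1.42°  ✓
  (1,7): δ = 41.61°  ·
  (2,3): δ = 161.95°  ·
  (2,4): δ = 133.95°  ·
  (2,5): δ = 84.31°  ·
  (2,6): δ = 38.66°  ·
  (2,7): δ = 4.38°  ✓
  (3,4): δ = 152.00°  ·
  (3,5): δ = 102.35°  ·
  (3,6): δ = 56.70°  ·
  (3,7): δ = 13.67°  ✓
  (4,5): δ = 130.35°  ·
  (4,6): δ = 84.70°  ·
  (4,7): δ = 41.67°  ·
  (5,6): δ = 134.35°  ·
  (5,7): δ = 91.31°  ·
  (6,7): δ = 136.96°  ·
antipodal pairs: 4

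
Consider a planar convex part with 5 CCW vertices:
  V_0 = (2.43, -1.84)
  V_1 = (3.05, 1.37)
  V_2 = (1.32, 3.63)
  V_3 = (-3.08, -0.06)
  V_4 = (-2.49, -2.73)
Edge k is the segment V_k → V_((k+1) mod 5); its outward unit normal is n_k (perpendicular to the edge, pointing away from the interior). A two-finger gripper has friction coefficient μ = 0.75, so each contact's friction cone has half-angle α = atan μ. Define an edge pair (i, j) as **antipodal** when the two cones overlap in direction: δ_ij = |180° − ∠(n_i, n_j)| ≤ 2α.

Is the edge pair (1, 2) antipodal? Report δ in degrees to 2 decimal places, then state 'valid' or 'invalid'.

α = atan 0.75 = 36.87°;  2α = 73.74°
edge 1: e_1 = (-1.73, +2.26);  n_1 = (+0.7941, +0.6078)
edge 2: e_2 = (-4.40, -3.69);  n_2 = (-0.6426, +0.7662)
∠(n_1, n_2) = 92.55°
δ = |180° − 92.55°| = 87.45°
87.45° > 2α = 73.74°  →  invalid

δ = 87.45°, invalid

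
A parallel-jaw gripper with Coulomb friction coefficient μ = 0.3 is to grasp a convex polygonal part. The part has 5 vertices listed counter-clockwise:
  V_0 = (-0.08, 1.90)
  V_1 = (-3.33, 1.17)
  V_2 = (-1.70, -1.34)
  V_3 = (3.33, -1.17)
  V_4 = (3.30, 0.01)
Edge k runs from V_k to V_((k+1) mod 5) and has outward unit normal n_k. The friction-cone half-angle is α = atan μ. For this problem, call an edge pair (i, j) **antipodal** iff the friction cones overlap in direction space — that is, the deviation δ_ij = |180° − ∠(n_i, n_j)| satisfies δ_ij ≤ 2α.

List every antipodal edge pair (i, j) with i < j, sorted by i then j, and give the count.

count = 4; pairs: (0,2), (1,3), (1,4), (2,4)

α = atan 0.3 = 16.70°;  2α = 33.40°
n_0 = (-0.2192, +0.9757)
n_1 = (-0.8387, -0.5446)
n_2 = (+0.0338, -0.9994)
n_3 = (+0.9997, +0.0254)
n_4 = (+0.4881, +0.8728)
  (0,1): δ = 69.66°  ·
  (0,2): δ = 10.72°  ✓
  (0,3): δ = 78.80°  ·
  (0,4): δ = 138.13°  ·
  (1,2): δ = 121.06°  ·
  (1,3): δ = 31.54°  ✓
  (1,4): δ = 27.79°  ✓
  (2,3): δ = 90.48°  ·
  (2,4): δ = 31.15°  ✓
  (3,4): δ = 120.67°  ·
antipodal pairs: 4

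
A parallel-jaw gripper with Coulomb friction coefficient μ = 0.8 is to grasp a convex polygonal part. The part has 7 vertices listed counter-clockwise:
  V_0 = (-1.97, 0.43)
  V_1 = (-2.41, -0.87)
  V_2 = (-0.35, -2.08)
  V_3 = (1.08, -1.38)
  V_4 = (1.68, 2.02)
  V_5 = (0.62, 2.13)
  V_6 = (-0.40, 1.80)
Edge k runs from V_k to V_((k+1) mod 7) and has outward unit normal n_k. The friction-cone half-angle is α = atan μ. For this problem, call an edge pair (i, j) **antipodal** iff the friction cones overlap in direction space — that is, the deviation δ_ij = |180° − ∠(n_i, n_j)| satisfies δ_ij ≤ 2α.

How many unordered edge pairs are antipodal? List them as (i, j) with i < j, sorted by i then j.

count = 11; pairs: (0,2), (0,3), (1,3), (1,4), (1,5), (1,6), (2,4), (2,5), (2,6), (3,5), (3,6)

α = atan 0.8 = 38.66°;  2α = 77.32°
n_0 = (-0.9472, +0.3206)
n_1 = (-0.5065, -0.8623)
n_2 = (+0.4397, -0.8982)
n_3 = (+0.9848, -0.1738)
n_4 = (+0.1032, +0.9947)
n_5 = (-0.3078, +0.9514)
n_6 = (-0.6575, +0.7535)
  (0,1): δ = 101.73°  ·
  (0,2): δ = 45.22°  ✓
  (0,3): δ = 8.69°  ✓
  (0,4): δ = 102.77°  ·
  (0,5): δ = 126.63°  ·
  (0,6): δ = 149.81°  ·
  (1,2): δ = 123.49°  ·
  (1,3): δ = 69.58°  ✓
  (1,4): δ = 24.50°  ✓
  (1,5): δ = 48.36°  ✓
  (1,6): δ = 71.54°  ✓
  (2,3): δ = 126.09°  ·
  (2,4): δ = 32.01°  ✓
  (2,5): δ = 8.15°  ✓
  (2,6): δ = 15.03°  ✓
  (3,4): δ = 85.92°  ·
  (3,5): δ = 62.06°  ✓
  (3,6): δ = 38.88°  ✓
  (4,5): δ = 156.15°  ·
  (4,6): δ = 132.97°  ·
  (5,6): δ = 156.82°  ·
antipodal pairs: 11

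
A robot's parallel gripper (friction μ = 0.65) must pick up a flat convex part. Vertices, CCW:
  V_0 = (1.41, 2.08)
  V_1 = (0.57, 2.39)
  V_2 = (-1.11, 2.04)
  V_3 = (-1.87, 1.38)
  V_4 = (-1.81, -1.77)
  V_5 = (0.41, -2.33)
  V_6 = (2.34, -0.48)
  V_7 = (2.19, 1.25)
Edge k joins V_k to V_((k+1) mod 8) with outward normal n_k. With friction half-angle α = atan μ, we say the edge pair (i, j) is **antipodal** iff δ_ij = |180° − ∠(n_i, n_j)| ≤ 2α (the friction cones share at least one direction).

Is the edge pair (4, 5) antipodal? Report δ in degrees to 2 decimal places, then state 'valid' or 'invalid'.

α = atan 0.65 = 33.02°;  2α = 66.05°
edge 4: e_4 = (+2.22, -0.56);  n_4 = (-0.2446, -0.9696)
edge 5: e_5 = (+1.93, +1.85);  n_5 = (+0.6920, -0.7219)
∠(n_4, n_5) = 57.95°
δ = |180° − 57.95°| = 122.05°
122.05° > 2α = 66.05°  →  invalid

δ = 122.05°, invalid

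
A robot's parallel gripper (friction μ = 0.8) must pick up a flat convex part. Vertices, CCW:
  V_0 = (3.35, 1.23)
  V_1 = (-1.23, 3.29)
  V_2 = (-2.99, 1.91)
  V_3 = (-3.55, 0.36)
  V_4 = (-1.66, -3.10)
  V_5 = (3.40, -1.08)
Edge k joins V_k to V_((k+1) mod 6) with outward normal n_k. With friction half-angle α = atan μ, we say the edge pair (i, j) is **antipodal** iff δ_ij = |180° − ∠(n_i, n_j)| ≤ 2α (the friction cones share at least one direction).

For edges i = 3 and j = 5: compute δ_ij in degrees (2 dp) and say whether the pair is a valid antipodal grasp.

α = atan 0.8 = 38.66°;  2α = 77.32°
edge 3: e_3 = (+1.89, -3.46);  n_3 = (-0.8776, -0.4794)
edge 5: e_5 = (-0.05, +2.31);  n_5 = (+0.9998, +0.0216)
∠(n_3, n_5) = 152.59°
δ = |180° − 152.59°| = 27.41°
27.41° ≤ 2α = 77.32°  →  valid

δ = 27.41°, valid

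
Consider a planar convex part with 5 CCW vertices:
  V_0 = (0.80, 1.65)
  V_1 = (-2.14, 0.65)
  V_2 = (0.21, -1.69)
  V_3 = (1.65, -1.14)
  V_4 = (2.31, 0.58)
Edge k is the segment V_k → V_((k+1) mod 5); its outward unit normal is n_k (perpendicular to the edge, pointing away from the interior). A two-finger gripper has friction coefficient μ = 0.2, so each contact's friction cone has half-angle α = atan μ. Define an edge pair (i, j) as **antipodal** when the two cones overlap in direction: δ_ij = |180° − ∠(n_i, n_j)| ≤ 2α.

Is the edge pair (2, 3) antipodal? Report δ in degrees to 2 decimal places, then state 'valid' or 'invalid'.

δ = 131.90°, invalid

α = atan 0.2 = 11.31°;  2α = 22.62°
edge 2: e_2 = (+1.44, +0.55);  n_2 = (+0.3568, -0.9342)
edge 3: e_3 = (+0.66, +1.72);  n_3 = (+0.9336, -0.3583)
∠(n_2, n_3) = 48.10°
δ = |180° − 48.10°| = 131.90°
131.90° > 2α = 22.62°  →  invalid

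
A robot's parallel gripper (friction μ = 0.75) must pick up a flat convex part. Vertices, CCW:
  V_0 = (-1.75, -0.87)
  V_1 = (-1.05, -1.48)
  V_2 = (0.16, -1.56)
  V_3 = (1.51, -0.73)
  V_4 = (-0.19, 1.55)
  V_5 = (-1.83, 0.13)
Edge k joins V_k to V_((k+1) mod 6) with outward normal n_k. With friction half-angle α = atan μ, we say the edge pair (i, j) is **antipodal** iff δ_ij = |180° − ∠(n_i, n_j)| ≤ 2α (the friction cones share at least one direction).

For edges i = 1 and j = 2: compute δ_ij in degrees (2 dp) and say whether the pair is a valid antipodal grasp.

δ = 144.63°, invalid

α = atan 0.75 = 36.87°;  2α = 73.74°
edge 1: e_1 = (+1.21, -0.08);  n_1 = (-0.0660, -0.9978)
edge 2: e_2 = (+1.35, +0.83);  n_2 = (+0.5237, -0.8519)
∠(n_1, n_2) = 35.37°
δ = |180° − 35.37°| = 144.63°
144.63° > 2α = 73.74°  →  invalid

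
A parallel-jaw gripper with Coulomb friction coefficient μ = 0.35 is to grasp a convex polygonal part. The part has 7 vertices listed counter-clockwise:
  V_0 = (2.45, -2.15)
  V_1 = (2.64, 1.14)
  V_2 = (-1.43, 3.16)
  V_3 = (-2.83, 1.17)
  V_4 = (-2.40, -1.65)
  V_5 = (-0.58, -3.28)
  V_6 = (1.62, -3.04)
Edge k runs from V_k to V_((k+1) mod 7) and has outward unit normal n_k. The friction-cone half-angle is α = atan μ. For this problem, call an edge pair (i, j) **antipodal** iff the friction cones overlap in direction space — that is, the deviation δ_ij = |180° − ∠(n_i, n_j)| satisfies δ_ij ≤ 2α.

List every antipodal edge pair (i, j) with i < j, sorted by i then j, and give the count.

α = atan 0.35 = 19.29°;  2α = 38.58°
n_0 = (+0.9983, -0.0577)
n_1 = (+0.4446, +0.8957)
n_2 = (-0.8179, +0.5754)
n_3 = (-0.9886, -0.1507)
n_4 = (-0.6672, -0.7449)
n_5 = (+0.1084, -0.9941)
n_6 = (+0.7313, -0.6820)
  (0,1): δ = 113.09°  ·
  (0,2): δ = 31.82°  ✓
  (0,3): δ = 11.98°  ✓
  (0,4): δ = 51.46°  ·
  (0,5): δ = 99.53°  ·
  (0,6): δ = 140.30°  ·
  (1,2): δ = 98.73°  ·
  (1,3): δ = 54.93°  ·
  (1,4): δ = 15.45°  ✓
  (1,5): δ = 32.62°  ✓
  (1,6): δ = 73.39°  ·
  (2,3): δ = 136.20°  ·
  (2,4): δ = 96.72°  ·
  (2,5): δ = 48.65°  ·
  (2,6): δ = 7.88°  ✓
  (3,4): δ = 140.52°  ·
  (3,5): δ = 92.44°  ·
  (3,6): δ = 51.67°  ·
  (4,5): δ = 131.93°  ·
  (4,6): δ = 91.15°  ·
  (5,6): δ = 139.23°  ·
antipodal pairs: 5

count = 5; pairs: (0,2), (0,3), (1,4), (1,5), (2,6)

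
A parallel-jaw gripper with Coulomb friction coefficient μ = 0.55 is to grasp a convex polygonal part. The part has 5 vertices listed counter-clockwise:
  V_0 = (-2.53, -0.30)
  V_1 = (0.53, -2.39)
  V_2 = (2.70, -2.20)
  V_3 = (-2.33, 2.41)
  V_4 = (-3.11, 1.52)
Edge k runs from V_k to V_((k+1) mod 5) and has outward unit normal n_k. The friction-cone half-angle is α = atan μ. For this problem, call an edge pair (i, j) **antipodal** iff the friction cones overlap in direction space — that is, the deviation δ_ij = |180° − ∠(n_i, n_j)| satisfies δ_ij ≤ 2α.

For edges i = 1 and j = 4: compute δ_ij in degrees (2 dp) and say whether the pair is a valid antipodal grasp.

δ = 102.67°, invalid

α = atan 0.55 = 28.81°;  2α = 57.62°
edge 1: e_1 = (+2.17, +0.19);  n_1 = (+0.0872, -0.9962)
edge 4: e_4 = (+0.58, -1.82);  n_4 = (-0.9528, -0.3036)
∠(n_1, n_4) = 77.33°
δ = |180° − 77.33°| = 102.67°
102.67° > 2α = 57.62°  →  invalid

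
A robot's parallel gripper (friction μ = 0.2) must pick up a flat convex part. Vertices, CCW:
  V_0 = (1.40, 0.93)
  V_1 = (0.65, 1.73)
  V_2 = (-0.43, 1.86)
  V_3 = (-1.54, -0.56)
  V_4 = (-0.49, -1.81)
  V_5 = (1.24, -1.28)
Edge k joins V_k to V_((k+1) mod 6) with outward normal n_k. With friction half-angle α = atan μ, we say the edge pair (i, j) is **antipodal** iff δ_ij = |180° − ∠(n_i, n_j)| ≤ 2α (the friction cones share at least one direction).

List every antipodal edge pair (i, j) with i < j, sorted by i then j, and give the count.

count = 2; pairs: (0,3), (2,5)

α = atan 0.2 = 11.31°;  2α = 22.62°
n_0 = (+0.7295, +0.6839)
n_1 = (+0.1195, +0.9928)
n_2 = (-0.9089, +0.4169)
n_3 = (-0.7657, -0.6432)
n_4 = (+0.2929, -0.9561)
n_5 = (+0.9974, -0.0722)
  (0,1): δ = 140.02°  ·
  (0,2): δ = 67.79°  ·
  (0,3): δ = 3.12°  ✓
  (0,4): δ = 63.88°  ·
  (0,5): δ = 132.71°  ·
  (1,2): δ = 107.78°  ·
  (1,3): δ = 43.11°  ·
  (1,4): δ = 23.90°  ·
  (1,5): δ = 92.72°  ·
  (2,3): δ = 115.33°  ·
  (2,4): δ = 48.33°  ·
  (2,5): δ = 20.50°  ✓
  (3,4): δ = 113.00°  ·
  (3,5): δ = 44.17°  ·
  (4,5): δ = 111.17°  ·
antipodal pairs: 2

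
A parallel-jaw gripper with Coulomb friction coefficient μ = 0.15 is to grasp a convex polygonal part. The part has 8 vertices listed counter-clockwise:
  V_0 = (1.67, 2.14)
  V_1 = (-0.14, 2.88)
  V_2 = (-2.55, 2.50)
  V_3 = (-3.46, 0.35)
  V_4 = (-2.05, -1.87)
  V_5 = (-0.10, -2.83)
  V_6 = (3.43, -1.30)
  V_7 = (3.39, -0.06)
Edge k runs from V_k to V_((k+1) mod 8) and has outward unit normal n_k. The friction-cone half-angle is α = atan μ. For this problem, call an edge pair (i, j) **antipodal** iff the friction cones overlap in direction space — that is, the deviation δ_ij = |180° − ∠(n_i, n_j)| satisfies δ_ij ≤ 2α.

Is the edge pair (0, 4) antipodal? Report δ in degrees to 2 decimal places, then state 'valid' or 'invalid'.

α = atan 0.15 = 8.53°;  2α = 17.06°
edge 0: e_0 = (-1.81, +0.74);  n_0 = (+0.3784, +0.9256)
edge 4: e_4 = (+1.95, -0.96);  n_4 = (-0.4417, -0.8972)
∠(n_0, n_4) = 176.03°
δ = |180° − 176.03°| = 3.97°
3.97° ≤ 2α = 17.06°  →  valid

δ = 3.97°, valid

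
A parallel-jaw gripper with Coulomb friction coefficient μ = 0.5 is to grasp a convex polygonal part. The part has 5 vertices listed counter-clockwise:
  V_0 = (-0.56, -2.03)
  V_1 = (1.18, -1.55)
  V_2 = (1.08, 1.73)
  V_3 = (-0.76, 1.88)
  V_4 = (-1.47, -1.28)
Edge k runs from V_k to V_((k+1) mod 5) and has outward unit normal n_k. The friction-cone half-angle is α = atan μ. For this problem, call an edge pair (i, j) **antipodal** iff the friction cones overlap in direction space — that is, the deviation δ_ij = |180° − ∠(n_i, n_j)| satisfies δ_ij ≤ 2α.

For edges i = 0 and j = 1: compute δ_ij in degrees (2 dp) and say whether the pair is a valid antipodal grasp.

α = atan 0.5 = 26.57°;  2α = 53.13°
edge 0: e_0 = (+1.74, +0.48);  n_0 = (+0.2659, -0.9640)
edge 1: e_1 = (-0.10, +3.28);  n_1 = (+0.9995, +0.0305)
∠(n_0, n_1) = 76.32°
δ = |180° − 76.32°| = 103.68°
103.68° > 2α = 53.13°  →  invalid

δ = 103.68°, invalid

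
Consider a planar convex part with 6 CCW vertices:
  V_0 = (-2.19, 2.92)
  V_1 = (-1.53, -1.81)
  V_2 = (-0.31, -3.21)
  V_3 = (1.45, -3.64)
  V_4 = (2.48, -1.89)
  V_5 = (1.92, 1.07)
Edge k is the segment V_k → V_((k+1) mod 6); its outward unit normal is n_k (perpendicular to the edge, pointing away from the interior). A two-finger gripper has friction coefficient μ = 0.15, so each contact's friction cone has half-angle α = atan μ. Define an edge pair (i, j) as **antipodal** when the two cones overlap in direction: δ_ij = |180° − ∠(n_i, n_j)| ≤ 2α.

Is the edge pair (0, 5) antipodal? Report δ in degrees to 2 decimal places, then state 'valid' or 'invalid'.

α = atan 0.15 = 8.53°;  2α = 17.06°
edge 0: e_0 = (+0.66, -4.73);  n_0 = (-0.9904, -0.1382)
edge 5: e_5 = (-4.11, +1.85);  n_5 = (+0.4105, +0.9119)
∠(n_0, n_5) = 122.18°
δ = |180° − 122.18°| = 57.82°
57.82° > 2α = 17.06°  →  invalid

δ = 57.82°, invalid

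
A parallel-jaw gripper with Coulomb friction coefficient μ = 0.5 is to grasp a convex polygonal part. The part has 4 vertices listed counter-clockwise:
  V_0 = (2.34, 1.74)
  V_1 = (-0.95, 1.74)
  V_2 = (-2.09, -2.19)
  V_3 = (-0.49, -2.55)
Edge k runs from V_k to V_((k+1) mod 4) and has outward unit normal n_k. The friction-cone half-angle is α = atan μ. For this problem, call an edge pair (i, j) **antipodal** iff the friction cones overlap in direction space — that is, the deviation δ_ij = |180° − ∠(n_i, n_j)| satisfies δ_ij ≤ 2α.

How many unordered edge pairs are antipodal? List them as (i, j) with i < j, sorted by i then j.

count = 2; pairs: (0,2), (1,3)

α = atan 0.5 = 26.57°;  2α = 53.13°
n_0 = (+0.0000, +1.0000)
n_1 = (-0.9604, +0.2786)
n_2 = (-0.2195, -0.9756)
n_3 = (+0.8347, -0.5507)
  (0,1): δ = 106.18°  ·
  (0,2): δ = 12.68°  ✓
  (0,3): δ = 56.59°  ·
  (1,2): δ = 86.50°  ·
  (1,3): δ = 17.24°  ✓
  (2,3): δ = 110.73°  ·
antipodal pairs: 2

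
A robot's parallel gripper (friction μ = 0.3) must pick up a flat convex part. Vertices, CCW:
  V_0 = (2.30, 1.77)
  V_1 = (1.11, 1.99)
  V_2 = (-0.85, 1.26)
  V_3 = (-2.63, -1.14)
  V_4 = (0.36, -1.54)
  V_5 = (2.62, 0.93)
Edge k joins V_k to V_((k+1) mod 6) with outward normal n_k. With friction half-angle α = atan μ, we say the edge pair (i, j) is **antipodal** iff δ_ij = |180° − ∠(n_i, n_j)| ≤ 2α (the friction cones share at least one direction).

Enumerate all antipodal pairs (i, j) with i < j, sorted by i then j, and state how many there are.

α = atan 0.3 = 16.70°;  2α = 33.40°
n_0 = (+0.1818, +0.9833)
n_1 = (-0.3490, +0.9371)
n_2 = (-0.8032, +0.5957)
n_3 = (-0.1326, -0.9912)
n_4 = (+0.7378, -0.6750)
n_5 = (+0.9345, +0.3560)
  (0,1): δ = 149.10°  ·
  (0,2): δ = 116.09°  ·
  (0,3): δ = 2.85°  ✓
  (0,4): δ = 58.02°  ·
  (0,5): δ = 121.33°  ·
  (1,2): δ = 146.99°  ·
  (1,3): δ = 28.05°  ✓
  (1,4): δ = 27.11°  ✓
  (1,5): δ = 90.43°  ·
  (2,3): δ = 61.06°  ·
  (2,4): δ = 5.89°  ✓
  (2,5): δ = 57.42°  ·
  (3,4): δ = 124.84°  ·
  (3,5): δ = 61.53°  ·
  (4,5): δ = 116.69°  ·
antipodal pairs: 4

count = 4; pairs: (0,3), (1,3), (1,4), (2,4)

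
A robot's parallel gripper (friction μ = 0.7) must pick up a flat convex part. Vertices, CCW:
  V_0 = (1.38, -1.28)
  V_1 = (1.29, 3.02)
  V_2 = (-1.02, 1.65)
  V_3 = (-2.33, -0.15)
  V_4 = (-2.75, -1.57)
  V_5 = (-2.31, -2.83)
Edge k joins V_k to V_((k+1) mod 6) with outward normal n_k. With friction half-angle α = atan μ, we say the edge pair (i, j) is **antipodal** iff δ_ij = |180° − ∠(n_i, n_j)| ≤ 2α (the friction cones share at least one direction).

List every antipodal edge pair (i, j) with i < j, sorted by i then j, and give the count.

count = 7; pairs: (0,1), (0,2), (0,3), (0,4), (1,5), (2,5), (3,5)

α = atan 0.7 = 34.99°;  2α = 69.98°
n_0 = (+0.9998, +0.0209)
n_1 = (-0.5101, +0.8601)
n_2 = (-0.8085, +0.5884)
n_3 = (-0.9589, +0.2836)
n_4 = (-0.9441, -0.3297)
n_5 = (+0.3873, -0.9220)
  (0,1): δ = 60.53°  ✓
  (0,2): δ = 37.25°  ✓
  (0,3): δ = 17.68°  ✓
  (0,4): δ = 18.05°  ✓
  (0,5): δ = 111.59°  ·
  (1,2): δ = 156.72°  ·
  (1,3): δ = 137.15°  ·
  (1,4): δ = 101.42°  ·
  (1,5): δ = 7.89°  ✓
  (2,3): δ = 160.43°  ·
  (2,4): δ = 124.70°  ·
  (2,5): δ = 31.17°  ✓
  (3,4): δ = 144.27°  ·
  (3,5): δ = 50.74°  ✓
  (4,5): δ = 86.46°  ·
antipodal pairs: 7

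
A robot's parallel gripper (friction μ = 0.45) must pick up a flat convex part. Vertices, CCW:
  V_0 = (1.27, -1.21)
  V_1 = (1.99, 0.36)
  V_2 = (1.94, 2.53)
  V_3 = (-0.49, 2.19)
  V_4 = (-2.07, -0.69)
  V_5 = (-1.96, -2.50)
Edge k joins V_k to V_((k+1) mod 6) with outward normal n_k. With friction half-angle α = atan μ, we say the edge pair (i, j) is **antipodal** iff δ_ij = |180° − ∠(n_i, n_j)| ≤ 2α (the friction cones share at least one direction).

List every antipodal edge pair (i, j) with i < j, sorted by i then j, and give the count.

count = 6; pairs: (0,3), (0,4), (1,3), (1,4), (2,5), (3,5)

α = atan 0.45 = 24.23°;  2α = 48.46°
n_0 = (+0.9090, -0.4169)
n_1 = (+0.9997, +0.0230)
n_2 = (-0.1386, +0.9904)
n_3 = (-0.8767, +0.4810)
n_4 = (-0.9982, -0.0607)
n_5 = (+0.3709, -0.9287)
  (0,1): δ = 154.04°  ·
  (0,2): δ = 57.40°  ·
  (0,3): δ = 4.11°  ✓
  (0,4): δ = 28.11°  ✓
  (0,5): δ = 136.41°  ·
  (1,2): δ = 83.35°  ·
  (1,3): δ = 30.07°  ✓
  (1,4): δ = 2.16°  ✓
  (1,5): δ = 110.45°  ·
  (2,3): δ = 126.71°  ·
  (2,4): δ = 94.49°  ·
  (2,5): δ = 13.81°  ✓
  (3,4): δ = 147.77°  ·
  (3,5): δ = 39.48°  ✓
  (4,5): δ = 71.71°  ·
antipodal pairs: 6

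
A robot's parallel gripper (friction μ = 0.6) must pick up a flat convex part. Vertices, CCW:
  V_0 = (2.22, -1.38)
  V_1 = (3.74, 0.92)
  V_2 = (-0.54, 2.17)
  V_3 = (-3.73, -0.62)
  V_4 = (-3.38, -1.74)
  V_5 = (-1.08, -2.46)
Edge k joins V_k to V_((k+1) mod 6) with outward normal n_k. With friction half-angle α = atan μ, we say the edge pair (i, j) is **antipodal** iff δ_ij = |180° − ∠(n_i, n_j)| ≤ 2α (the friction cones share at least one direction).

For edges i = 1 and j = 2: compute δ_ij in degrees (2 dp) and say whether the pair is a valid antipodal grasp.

δ = 122.55°, invalid

α = atan 0.6 = 30.96°;  2α = 61.93°
edge 1: e_1 = (-4.28, +1.25);  n_1 = (+0.2803, +0.9599)
edge 2: e_2 = (-3.19, -2.79);  n_2 = (-0.6583, +0.7527)
∠(n_1, n_2) = 57.45°
δ = |180° − 57.45°| = 122.55°
122.55° > 2α = 61.93°  →  invalid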